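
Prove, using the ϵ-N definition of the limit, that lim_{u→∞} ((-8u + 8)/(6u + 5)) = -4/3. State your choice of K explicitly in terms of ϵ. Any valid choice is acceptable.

Suppose ϵ > 0. We seek K > 0 such that u > K implies |(-8u + 8)/(6u + 5) + 4/3| < ϵ.
(-8u + 8)/(6u + 5) + 4/3 = (6(-8u + 8) − (-8)(6u + 5)) / (6(6u + 5)) = 88/(6(6u + 5)).
For u > 0 we have 6u + 5 > 6u, so |(-8u + 8)/(6u + 5) + 4/3| = 88/(6(6u + 5)) < 88/(6·6u) = (22/9)/u.
Thus |(-8u + 8)/(6u + 5) + 4/3| < ϵ whenever u > (22/9)/ϵ.
Take K = (22/9)/ϵ. If u > K then |(-8u + 8)/(6u + 5) + 4/3| < (22/9)/u < ϵ.

K = (22/9)/ϵ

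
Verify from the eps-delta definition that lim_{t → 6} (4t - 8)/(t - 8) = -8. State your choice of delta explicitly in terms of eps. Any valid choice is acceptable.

delta = min(1, (1/12)eps)

Suppose eps > 0. We want delta > 0 with 0 < |t − 6| < delta ⇒ |(4t - 8)/(t - 8) + 8| < eps.
Combining over a common denominator, (4t - 8)/(t - 8) + 8 = [(4t - 8)·(-2) − 16·(t - 8)] / [(-2)·(t - 8)] = -24(t − 6) / ((-2)(t - 8)).
So |(4t - 8)/(t - 8) + 8| = 24|t − 6| / (2·|t − 8|).
Restrict delta ≤ 1. Then |t − 6| < 1 gives |t − 8| = |(t − 6) + (-2)| ≥ 2 − 1 = 1.
Hence |(4t - 8)/(t - 8) + 8| < 24|t − 6|/(2·1) = 12|t − 6|, which is < eps once |t − 6| < (1/12)eps.
Take delta = min(1, (1/12)eps). Then 0 < |t − 6| < delta forces both bounds, so |(4t - 8)/(t - 8) + 8| < eps.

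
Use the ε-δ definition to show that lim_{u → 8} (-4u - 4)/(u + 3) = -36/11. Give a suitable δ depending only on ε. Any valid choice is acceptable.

Let ε > 0 be given. We want δ > 0 with 0 < |u − 8| < δ ⇒ |(-4u - 4)/(u + 3) + 36/11| < ε.
Combining over a common denominator, (-4u - 4)/(u + 3) + 36/11 = [(-4u - 4)·11 − (-36)·(u + 3)] / [11·(u + 3)] = -8(u − 8) / (11(u + 3)).
So |(-4u - 4)/(u + 3) + 36/11| = 8|u − 8| / (11·|u + 3|).
Restrict δ ≤ 11/2. Then |u − 8| < 11/2 gives |u + 3| = |(u − 8) + 11| ≥ 11 − 11/2 = 11/2.
Hence |(-4u - 4)/(u + 3) + 36/11| < 8|u − 8|/(11·(11/2)) = (16/121)|u − 8|, which is < ε once |u − 8| < (121/16)ε.
Take δ = min(11/2, (121/16)ε). Then 0 < |u − 8| < δ forces both bounds, so |(-4u - 4)/(u + 3) + 36/11| < ε.

δ = min(11/2, (121/16)ε)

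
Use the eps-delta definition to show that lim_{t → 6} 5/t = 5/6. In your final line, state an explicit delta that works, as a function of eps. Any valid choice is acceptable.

Let eps > 0. We seek delta > 0 such that 0 < |t − 6| < delta implies |5/t − (5/6)| < eps.
|5/t − (5/6)| = 5·|6 − t|/(6·|t|) = 5|t − 6|/(6|t|).
Restrict delta ≤ 3. Then |t − 6| < 3 gives |t| > 3, so 6|t| > 18.
Then |5/t − (5/6)| < 5|t − 6|/18, which is < eps when |t − 6| < (18/5)eps.
Take delta = min(3, (18/5)eps). Then 0 < |t − 6| < delta gives both |t − 6| < 3 and |t − 6| < (18/5)eps, so |5/t − (5/6)| < eps.

delta = min(3, (18/5)eps)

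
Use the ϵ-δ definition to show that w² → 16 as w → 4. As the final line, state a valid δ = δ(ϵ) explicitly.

Let ϵ > 0. We seek δ > 0 with 0 < |w − 4| < δ ⇒ |w² − 16| < ϵ.
Factor: w² − 16 = (w − 4)(w + 4), so |w² − 16| = |w − 4|·|w + 4|.
Restrict δ ≤ 2. Then |w − 4| < 2 gives |w| < 6, so by the triangle inequality |w + 4| ≤ 6 + 4 = 10.
Hence |w² − 16| ≤ 10|w − 4|, which is < ϵ once |w − 4| < ϵ/10.
Take δ = min(2, ϵ/10). If 0 < |w − 4| < δ then both bounds hold and |w² − 16| ≤ 10|w − 4| < 10·(ϵ/10) = ϵ.

δ = min(2, ϵ/10)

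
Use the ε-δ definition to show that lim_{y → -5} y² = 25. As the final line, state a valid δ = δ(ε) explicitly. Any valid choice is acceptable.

Let ε > 0. We seek δ > 0 with 0 < |y + 5| < δ ⇒ |y² − 25| < ε.
Factor: y² − 25 = (y + 5)(y - 5), so |y² − 25| = |y + 5|·|y - 5|.
Impose δ ≤ 1 so that |y| < 6; then |y - 5| ≤ 11.
Hence |y² − 25| ≤ 11|y + 5|, which is < ε once |y + 5| < ε/11.
Take δ = min(1, ε/11). If 0 < |y + 5| < δ then both bounds hold and |y² − 25| ≤ 11|y + 5| < 11·(ε/11) = ε.

δ = min(1, ε/11)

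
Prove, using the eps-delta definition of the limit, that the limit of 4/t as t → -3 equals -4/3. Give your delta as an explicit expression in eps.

delta = min(3/2, (9/8)eps)

Suppose eps > 0. We seek delta > 0 such that 0 < |t + 3| < delta implies |4/t + 4/3| < eps.
|4/t + 4/3| = 4·|-3 − t|/(3·|t|) = 4|t + 3|/(3|t|).
Restrict delta ≤ 3/2. Then |t + 3| < 3/2 gives |t| > 3/2, so 3|t| > 9/2.
Then |4/t + 4/3| < 4|t + 3|/(9/2), which is < eps when |t + 3| < (9/8)eps.
Take delta = min(3/2, (9/8)eps). Then 0 < |t + 3| < delta gives both |t + 3| < 3/2 and |t + 3| < (9/8)eps, so |4/t + 4/3| < eps.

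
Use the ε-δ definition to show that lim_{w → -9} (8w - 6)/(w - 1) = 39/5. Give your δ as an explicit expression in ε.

δ = min(5, 25ε)

Fix ε > 0. We want δ > 0 with 0 < |w + 9| < δ ⇒ |(8w - 6)/(w - 1) − (39/5)| < ε.
Combining over a common denominator, (8w - 6)/(w - 1) − (39/5) = [(8w - 6)·(-10) − (-78)·(w - 1)] / [(-10)·(w - 1)] = -2(w + 9) / ((-10)(w - 1)).
So |(8w - 6)/(w - 1) − (39/5)| = 2|w + 9| / (10·|w − 1|).
Restrict δ ≤ 5. Then |w + 9| < 5 gives |w − 1| = |(w + 9) + (-10)| ≥ 10 − 5 = 5.
Hence |(8w - 6)/(w - 1) − (39/5)| < 2|w + 9|/(10·5) = (1/25)|w + 9|, which is < ε once |w + 9| < 25ε.
Take δ = min(5, 25ε). Then 0 < |w + 9| < δ forces both bounds, so |(8w - 6)/(w - 1) − (39/5)| < ε.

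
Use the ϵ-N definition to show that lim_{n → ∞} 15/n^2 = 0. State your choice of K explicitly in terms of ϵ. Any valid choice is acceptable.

K = (15/ϵ)^{1/2}

Fix ϵ > 0. For n ≥ 1, |15/n^2 − 0| = 15/n^2.
15/n^2 < ϵ ⇔ n^2 > 15/ϵ ⇔ n > (15/ϵ)^{1/2}.
Take K = (15/ϵ)^{1/2}. Then n > K implies 15/n^2 < ϵ.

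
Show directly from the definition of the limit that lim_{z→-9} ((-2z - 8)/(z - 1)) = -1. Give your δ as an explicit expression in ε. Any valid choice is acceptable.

δ = min(5, 5ε)

Suppose ε > 0. We want δ > 0 with 0 < |z + 9| < δ ⇒ |(-2z - 8)/(z - 1) + 1| < ε.
Combining over a common denominator, (-2z - 8)/(z - 1) + 1 = [(-2z - 8)·(-10) − 10·(z - 1)] / [(-10)·(z - 1)] = 10(z + 9) / ((-10)(z - 1)).
So |(-2z - 8)/(z - 1) + 1| = 10|z + 9| / (10·|z − 1|).
Require δ ≤ 5, so |z − 1| ≥ |-10| − |z + 9| > 10 − 5 = 5.
Hence |(-2z - 8)/(z - 1) + 1| < 10|z + 9|/(10·5) = (1/5)|z + 9|, which is < ε once |z + 9| < 5ε.
Take δ = min(5, 5ε). Then 0 < |z + 9| < δ forces both bounds, so |(-2z - 8)/(z - 1) + 1| < ε.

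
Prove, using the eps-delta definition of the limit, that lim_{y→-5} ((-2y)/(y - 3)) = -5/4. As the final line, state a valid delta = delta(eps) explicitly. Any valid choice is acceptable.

delta = min(4, (16/3)eps)

Fix eps > 0. We want delta > 0 with 0 < |y + 5| < delta ⇒ |(-2y)/(y - 3) + 5/4| < eps.
Combining over a common denominator, (-2y)/(y - 3) + 5/4 = [(-2y)·(-8) − 10·(y - 3)] / [(-8)·(y - 3)] = 6(y + 5) / ((-8)(y - 3)).
So |(-2y)/(y - 3) + 5/4| = 6|y + 5| / (8·|y − 3|).
Restrict delta ≤ 4. Then |y + 5| < 4 gives |y − 3| = |(y + 5) + (-8)| ≥ 8 − 4 = 4.
Hence |(-2y)/(y - 3) + 5/4| < 6|y + 5|/(8·4) = (3/16)|y + 5|, which is < eps once |y + 5| < (16/3)eps.
Take delta = min(4, (16/3)eps). Then 0 < |y + 5| < delta forces both bounds, so |(-2y)/(y - 3) + 5/4| < eps.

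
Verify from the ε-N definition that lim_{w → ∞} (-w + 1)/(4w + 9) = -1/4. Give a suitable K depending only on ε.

Let ε > 0 be given. We seek K > 0 such that w > K implies |(-w + 1)/(4w + 9) + 1/4| < ε.
(-w + 1)/(4w + 9) + 1/4 = (4(-w + 1) − (-1)(4w + 9)) / (4(4w + 9)) = 13/(4(4w + 9)).
For w > 0 we have 4w + 9 > 4w, so |(-w + 1)/(4w + 9) + 1/4| = 13/(4(4w + 9)) < 13/(4·4w) = (13/16)/w.
Thus |(-w + 1)/(4w + 9) + 1/4| < ε whenever w > (13/16)/ε.
Take K = (13/16)/ε. If w > K then |(-w + 1)/(4w + 9) + 1/4| < (13/16)/w < ε.

K = (13/16)/ε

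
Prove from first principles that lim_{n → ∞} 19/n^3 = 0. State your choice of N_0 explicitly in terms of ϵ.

N_0 = (19/ϵ)^{1/3}

Suppose ϵ > 0. For n ≥ 1, |19/n^3 − 0| = 19/n^3.
19/n^3 < ϵ ⇔ n^3 > 19/ϵ ⇔ n > (19/ϵ)^{1/3}.
Take N_0 = (19/ϵ)^{1/3}. Then n > N_0 implies 19/n^3 < ϵ.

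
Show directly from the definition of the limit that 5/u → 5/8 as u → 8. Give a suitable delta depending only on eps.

Let eps > 0. We seek delta > 0 such that 0 < |u − 8| < delta implies |5/u − (5/8)| < eps.
|5/u − (5/8)| = 5·|8 − u|/(8·|u|) = 5|u − 8|/(8|u|).
Restrict delta ≤ 4. Then |u − 8| < 4 gives |u| > 4, so 8|u| > 32.
Then |5/u − (5/8)| < 5|u − 8|/32, which is < eps when |u − 8| < (32/5)eps.
Take delta = min(4, (32/5)eps). Then 0 < |u − 8| < delta gives both |u − 8| < 4 and |u − 8| < (32/5)eps, so |5/u − (5/8)| < eps.

delta = min(4, (32/5)eps)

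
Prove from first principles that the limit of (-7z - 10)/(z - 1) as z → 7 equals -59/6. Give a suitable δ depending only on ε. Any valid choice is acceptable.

Suppose ε > 0. We want δ > 0 with 0 < |z − 7| < δ ⇒ |(-7z - 10)/(z - 1) + 59/6| < ε.
Combining over a common denominator, (-7z - 10)/(z - 1) + 59/6 = [(-7z - 10)·6 − (-59)·(z - 1)] / [6·(z - 1)] = 17(z − 7) / (6(z - 1)).
So |(-7z - 10)/(z - 1) + 59/6| = 17|z − 7| / (6·|z − 1|).
Restrict δ ≤ 3. Then |z − 7| < 3 gives |z − 1| = |(z − 7) + 6| ≥ 6 − 3 = 3.
Hence |(-7z - 10)/(z - 1) + 59/6| < 17|z − 7|/(6·3) = (17/18)|z − 7|, which is < ε once |z − 7| < (18/17)ε.
Take δ = min(3, (18/17)ε). Then 0 < |z − 7| < δ forces both bounds, so |(-7z - 10)/(z - 1) + 59/6| < ε.

δ = min(3, (18/17)ε)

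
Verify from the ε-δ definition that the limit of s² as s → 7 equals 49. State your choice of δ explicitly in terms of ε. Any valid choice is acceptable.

δ = min(1, ε/15)

Let ε > 0 be given. We seek δ > 0 with 0 < |s − 7| < δ ⇒ |s² − 49| < ε.
Factor: s² − 49 = (s − 7)(s + 7), so |s² − 49| = |s − 7|·|s + 7|.
Impose δ ≤ 1 so that |s| < 8; then |s + 7| ≤ 15.
Hence |s² − 49| ≤ 15|s − 7|, which is < ε once |s − 7| < ε/15.
Take δ = min(1, ε/15). If 0 < |s − 7| < δ then both bounds hold and |s² − 49| ≤ 15|s − 7| < 15·(ε/15) = ε.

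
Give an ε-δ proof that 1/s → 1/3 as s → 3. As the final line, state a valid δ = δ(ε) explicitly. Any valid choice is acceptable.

δ = min(3/2, (9/2)ε)

Fix ε > 0. We seek δ > 0 such that 0 < |s − 3| < δ implies |1/s − (1/3)| < ε.
|1/s − (1/3)| = |3 − s|/(3·|s|) = |s − 3|/(3|s|).
Require δ ≤ 3/2 so that |s| > 3 − 3/2 = 3/2, hence 3|s| > 9/2.
Then |1/s − (1/3)| < |s − 3|/(9/2), which is < ε when |s − 3| < (9/2)ε.
Take δ = min(3/2, (9/2)ε). Then 0 < |s − 3| < δ gives both |s − 3| < 3/2 and |s − 3| < (9/2)ε, so |1/s − (1/3)| < ε.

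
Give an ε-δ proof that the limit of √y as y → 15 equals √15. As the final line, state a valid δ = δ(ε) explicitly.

Let ε > 0 be given. We want δ > 0 such that 0 < |y − 15| < δ implies |√y − √15| < ε.
Multiplying by the conjugate, |√y − √15| = |y − 15|/(√y + √15).
Restrict δ ≤ 15 so that |y − 15| < 15 forces y > 0, and then √y + √15 > √15.
Hence |√y − √15| < |y − 15|/√15, which is < ε once |y − 15| < √15·ε.
Take δ = min(15, √15·ε). If 0 < |y − 15| < δ then y > 0 and |√y − √15| < |y − 15|/√15 < ε.

δ = min(15, √15·ε)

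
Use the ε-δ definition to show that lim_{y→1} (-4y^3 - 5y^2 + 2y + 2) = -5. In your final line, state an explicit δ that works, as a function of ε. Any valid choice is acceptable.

δ = min(1, ε/41)

Fix ε > 0. We want δ > 0 such that 0 < |y − 1| < δ implies |(-4y^3 - 5y^2 + 2y + 2) + 5| < ε.
(-4y^3 - 5y^2 + 2y + 2) + 5 = -4y^3 - 5y^2 + 2y + 7 = (y − 1)(-4y^2 - 9y - 7).
So |(-4y^3 - 5y^2 + 2y + 2) + 5| = |y − 1|·|-4y^2 - 9y - 7|.
Require δ ≤ 1. Then |y − 1| < 1 gives |y| < 2, and by the triangle inequality |-4y^2 - 9y - 7| ≤ 4·2^2 + 9·2 + 7 = 41.
Hence |(-4y^3 - 5y^2 + 2y + 2) + 5| ≤ 41|y − 1| < ε provided |y − 1| < ε/41.
Take δ = min(1, ε/41). Then 0 < |y − 1| < δ gives both |y − 1| < 1 and |y − 1| < ε/41, so |(-4y^3 - 5y^2 + 2y + 2) + 5| < ε.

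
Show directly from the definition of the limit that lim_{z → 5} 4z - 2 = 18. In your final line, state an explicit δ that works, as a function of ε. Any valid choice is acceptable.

Suppose ε > 0. We need δ > 0 so that 0 < |z − 5| < δ implies |(4z - 2) − 18| < ε.
Since (4z - 2) − 18 = 4(z − 5), we have |(4z - 2) − 18| = 4|z − 5|.
So 4|z − 5| < ε exactly when |z − 5| < ε/4.
Take δ = ε/4. If 0 < |z − 5| < δ then |(4z - 2) − 18| = 4|z − 5| < 4·(ε/4) = ε.

δ = ε/4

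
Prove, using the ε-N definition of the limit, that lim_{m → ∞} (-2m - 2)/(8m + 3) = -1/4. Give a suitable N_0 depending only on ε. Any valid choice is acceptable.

Let ε > 0 be given. For m ≥ 1, |(-2m - 2)/(8m + 3) + 1/4| = |-10|/(8(8m + 3)) = 10/(8(8m + 3)).
Since 8m + 3 ≥ 8m for m ≥ 1, this is ≤ 10/(8·8m) = (5/32)/m.
So |(-2m - 2)/(8m + 3) + 1/4| < ε whenever m > (5/32)/ε.
Take N_0 = (5/32)/ε. If m > N_0 then |(-2m - 2)/(8m + 3) + 1/4| ≤ (5/32)/m < ε.

N_0 = (5/32)/ε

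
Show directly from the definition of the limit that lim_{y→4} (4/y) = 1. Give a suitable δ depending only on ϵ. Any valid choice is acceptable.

Suppose ϵ > 0. We seek δ > 0 such that 0 < |y − 4| < δ implies |4/y − 1| < ϵ.
|4/y − 1| = 4·|4 − y|/(4·|y|) = 4|y − 4|/(4|y|).
Restrict δ ≤ 2. Then |y − 4| < 2 gives |y| > 2, so 4|y| > 8.
Then |4/y − 1| < 4|y − 4|/8, which is < ϵ when |y − 4| < 2ϵ.
Take δ = min(2, 2ϵ). Then 0 < |y − 4| < δ gives both |y − 4| < 2 and |y − 4| < 2ϵ, so |4/y − 1| < ϵ.

δ = min(2, 2ϵ)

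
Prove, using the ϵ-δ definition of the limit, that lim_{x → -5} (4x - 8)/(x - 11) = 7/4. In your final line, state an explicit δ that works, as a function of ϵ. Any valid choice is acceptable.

Let ϵ > 0 be given. We want δ > 0 with 0 < |x + 5| < δ ⇒ |(4x - 8)/(x - 11) − (7/4)| < ϵ.
Combining over a common denominator, (4x - 8)/(x - 11) − (7/4) = [(4x - 8)·(-16) − (-28)·(x - 11)] / [(-16)·(x - 11)] = -36(x + 5) / ((-16)(x - 11)).
So |(4x - 8)/(x - 11) − (7/4)| = 36|x + 5| / (16·|x − 11|).
Restrict δ ≤ 8. Then |x + 5| < 8 gives |x − 11| = |(x + 5) + (-16)| ≥ 16 − 8 = 8.
Hence |(4x - 8)/(x - 11) − (7/4)| < 36|x + 5|/(16·8) = (9/32)|x + 5|, which is < ϵ once |x + 5| < (32/9)ϵ.
Take δ = min(8, (32/9)ϵ). Then 0 < |x + 5| < δ forces both bounds, so |(4x - 8)/(x - 11) − (7/4)| < ϵ.

δ = min(8, (32/9)ϵ)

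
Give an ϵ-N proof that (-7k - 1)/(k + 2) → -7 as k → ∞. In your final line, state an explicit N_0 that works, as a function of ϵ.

N_0 = 13/ϵ

Let ϵ > 0. For k ≥ 1, |(-7k - 1)/(k + 2) + 7| = |13|/((k + 2)) = 13/((k + 2)).
Since k + 2 ≥ k for k ≥ 1, this is ≤ 13/(k) = 13/k.
So |(-7k - 1)/(k + 2) + 7| < ϵ whenever k > 13/ϵ.
Take N_0 = 13/ϵ. If k > N_0 then |(-7k - 1)/(k + 2) + 7| ≤ 13/k < ϵ.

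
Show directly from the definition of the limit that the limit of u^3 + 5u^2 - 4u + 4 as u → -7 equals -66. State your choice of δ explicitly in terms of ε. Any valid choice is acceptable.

δ = min(1, ε/90)

Let ε > 0. We want δ > 0 such that 0 < |u + 7| < δ implies |(u^3 + 5u^2 - 4u + 4) + 66| < ε.
(u^3 + 5u^2 - 4u + 4) + 66 = u^3 + 5u^2 - 4u + 70 = (u + 7)(u^2 - 2u + 10).
So |(u^3 + 5u^2 - 4u + 4) + 66| = |u + 7|·|u^2 - 2u + 10|.
Assume first that |u + 7| < 1, so |u| < 8. Then |u^2 - 2u + 10| ≤ 8^2 + 2·8 + 10 = 90.
Hence |(u^3 + 5u^2 - 4u + 4) + 66| ≤ 90|u + 7| < ε provided |u + 7| < ε/90.
Choosing δ = min(1, ε/90) ensures both conditions, hence |(u^3 + 5u^2 - 4u + 4) + 66| < ε.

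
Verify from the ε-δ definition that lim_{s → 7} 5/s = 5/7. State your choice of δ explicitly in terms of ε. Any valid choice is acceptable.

δ = min(7/2, (49/10)ε)

Suppose ε > 0. We seek δ > 0 such that 0 < |s − 7| < δ implies |5/s − (5/7)| < ε.
|5/s − (5/7)| = 5·|7 − s|/(7·|s|) = 5|s − 7|/(7|s|).
Require δ ≤ 7/2 so that |s| > 7 − 7/2 = 7/2, hence 7|s| > 49/2.
Then |5/s − (5/7)| < 5|s − 7|/(49/2), which is < ε when |s − 7| < (49/10)ε.
Take δ = min(7/2, (49/10)ε). Then 0 < |s − 7| < δ gives both |s − 7| < 7/2 and |s − 7| < (49/10)ε, so |5/s − (5/7)| < ε.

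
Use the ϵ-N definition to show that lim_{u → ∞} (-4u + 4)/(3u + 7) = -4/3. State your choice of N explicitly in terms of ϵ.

Fix ϵ > 0. We seek N > 0 such that u > N implies |(-4u + 4)/(3u + 7) + 4/3| < ϵ.
(-4u + 4)/(3u + 7) + 4/3 = (3(-4u + 4) − (-4)(3u + 7)) / (3(3u + 7)) = 40/(3(3u + 7)).
For u > 0 we have 3u + 7 > 3u, so |(-4u + 4)/(3u + 7) + 4/3| = 40/(3(3u + 7)) < 40/(3·3u) = (40/9)/u.
Thus |(-4u + 4)/(3u + 7) + 4/3| < ϵ whenever u > (40/9)/ϵ.
Take N = (40/9)/ϵ. If u > N then |(-4u + 4)/(3u + 7) + 4/3| < (40/9)/u < ϵ.

N = (40/9)/ϵ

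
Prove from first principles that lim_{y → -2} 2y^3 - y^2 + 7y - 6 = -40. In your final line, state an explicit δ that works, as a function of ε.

Fix ε > 0. We want δ > 0 such that 0 < |y + 2| < δ implies |(2y^3 - y^2 + 7y - 6) + 40| < ε.
(2y^3 - y^2 + 7y - 6) + 40 = 2y^3 - y^2 + 7y + 34 = (y + 2)(2y^2 - 5y + 17).
So |(2y^3 - y^2 + 7y - 6) + 40| = |y + 2|·|2y^2 - 5y + 17|.
Require δ ≤ 2. Then |y + 2| < 2 gives |y| < 4, and by the triangle inequality |2y^2 - 5y + 17| ≤ 2·4^2 + 5·4 + 17 = 69.
Hence |(2y^3 - y^2 + 7y - 6) + 40| ≤ 69|y + 2| < ε provided |y + 2| < ε/69.
Take δ = min(2, ε/69). Then 0 < |y + 2| < δ gives both |y + 2| < 2 and |y + 2| < ε/69, so |(2y^3 - y^2 + 7y - 6) + 40| < ε.

δ = min(2, ε/69)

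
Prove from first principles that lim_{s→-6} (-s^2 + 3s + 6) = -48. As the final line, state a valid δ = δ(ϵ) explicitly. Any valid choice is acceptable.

δ = min(1, ϵ/16)

Suppose ϵ > 0. We want δ > 0 such that 0 < |s + 6| < δ implies |(-s^2 + 3s + 6) + 48| < ϵ.
(-s^2 + 3s + 6) + 48 = -s^2 + 3s + 54 = (s + 6)(-s + 9).
So |(-s^2 + 3s + 6) + 48| = |s + 6|·|-s + 9|.
Assume first that |s + 6| < 1, so |s| < 7. Then |-s + 9| ≤ 7 + 9 = 16.
Hence |(-s^2 + 3s + 6) + 48| ≤ 16|s + 6| < ϵ provided |s + 6| < ϵ/16.
Take δ = min(1, ϵ/16). Then 0 < |s + 6| < δ gives both |s + 6| < 1 and |s + 6| < ϵ/16, so |(-s^2 + 3s + 6) + 48| < ϵ.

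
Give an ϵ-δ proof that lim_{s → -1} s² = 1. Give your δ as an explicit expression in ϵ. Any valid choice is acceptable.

δ = min(1, ϵ/3)

Let ϵ > 0 be given. We seek δ > 0 with 0 < |s + 1| < δ ⇒ |s² − 1| < ϵ.
Factor: s² − 1 = (s + 1)(s - 1), so |s² − 1| = |s + 1|·|s - 1|.
Restrict δ ≤ 1. Then |s + 1| < 1 gives |s| < 2, so by the triangle inequality |s - 1| ≤ 2 + 1 = 3.
Hence |s² − 1| ≤ 3|s + 1|, which is < ϵ once |s + 1| < ϵ/3.
Take δ = min(1, ϵ/3). If 0 < |s + 1| < δ then both bounds hold and |s² − 1| ≤ 3|s + 1| < 3·(ϵ/3) = ϵ.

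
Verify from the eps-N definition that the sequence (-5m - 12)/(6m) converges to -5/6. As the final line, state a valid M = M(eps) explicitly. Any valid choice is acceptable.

M = 2/eps

Let eps > 0. For m ≥ 1, |(-5m - 12)/(6m) + 5/6| = |-72|/(6(6m)) = 72/(6(6m)).
Since 6m ≥ 6m for m ≥ 1, this is ≤ 72/(6·6m) = 2/m.
So |(-5m - 12)/(6m) + 5/6| < eps whenever m > 2/eps.
Take M = 2/eps. If m > M then |(-5m - 12)/(6m) + 5/6| ≤ 2/m < eps.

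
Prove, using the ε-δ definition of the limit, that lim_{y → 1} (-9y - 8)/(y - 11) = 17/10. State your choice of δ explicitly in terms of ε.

δ = min(5, (50/107)ε)

Fix ε > 0. We want δ > 0 with 0 < |y − 1| < δ ⇒ |(-9y - 8)/(y - 11) − (17/10)| < ε.
Combining over a common denominator, (-9y - 8)/(y - 11) − (17/10) = [(-9y - 8)·(-10) − (-17)·(y - 11)] / [(-10)·(y - 11)] = 107(y − 1) / ((-10)(y - 11)).
So |(-9y - 8)/(y - 11) − (17/10)| = 107|y − 1| / (10·|y − 11|).
Restrict δ ≤ 5. Then |y − 1| < 5 gives |y − 11| = |(y − 1) + (-10)| ≥ 10 − 5 = 5.
Hence |(-9y - 8)/(y - 11) − (17/10)| < 107|y − 1|/(10·5) = (107/50)|y − 1|, which is < ε once |y − 1| < (50/107)ε.
Take δ = min(5, (50/107)ε). Then 0 < |y − 1| < δ forces both bounds, so |(-9y - 8)/(y - 11) − (17/10)| < ε.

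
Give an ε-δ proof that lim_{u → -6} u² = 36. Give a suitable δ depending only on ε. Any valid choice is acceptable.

Let ε > 0 be given. We seek δ > 0 with 0 < |u + 6| < δ ⇒ |u² − 36| < ε.
Factor: u² − 36 = (u + 6)(u - 6), so |u² − 36| = |u + 6|·|u - 6|.
Impose δ ≤ 2 so that |u| < 8; then |u - 6| ≤ 14.
Hence |u² − 36| ≤ 14|u + 6|, which is < ε once |u + 6| < ε/14.
Take δ = min(2, ε/14). If 0 < |u + 6| < δ then both bounds hold and |u² − 36| ≤ 14|u + 6| < 14·(ε/14) = ε.

δ = min(2, ε/14)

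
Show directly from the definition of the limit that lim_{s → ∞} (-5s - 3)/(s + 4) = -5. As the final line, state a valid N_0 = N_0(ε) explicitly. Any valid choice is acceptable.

N_0 = 17/ε

Fix ε > 0. We seek N_0 > 0 such that s > N_0 implies |(-5s - 3)/(s + 4) + 5| < ε.
(-5s - 3)/(s + 4) + 5 = ((-5s - 3) − (-5)(s + 4)) / ((s + 4)) = 17/((s + 4)).
For s > 0 we have s + 4 > s, so |(-5s - 3)/(s + 4) + 5| = 17/((s + 4)) < 17/(s) = 17/s.
Thus |(-5s - 3)/(s + 4) + 5| < ε whenever s > 17/ε.
Take N_0 = 17/ε. If s > N_0 then |(-5s - 3)/(s + 4) + 5| < 17/s < ε.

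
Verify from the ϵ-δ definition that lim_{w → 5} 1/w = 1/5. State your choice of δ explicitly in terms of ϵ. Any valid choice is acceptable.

δ = min(5/2, (25/2)ϵ)

Let ϵ > 0 be given. We seek δ > 0 such that 0 < |w − 5| < δ implies |1/w − (1/5)| < ϵ.
|1/w − (1/5)| = |5 − w|/(5·|w|) = |w − 5|/(5|w|).
Restrict δ ≤ 5/2. Then |w − 5| < 5/2 gives |w| > 5/2, so 5|w| > 25/2.
Then |1/w − (1/5)| < |w − 5|/(25/2), which is < ϵ when |w − 5| < (25/2)ϵ.
Take δ = min(5/2, (25/2)ϵ). Then 0 < |w − 5| < δ gives both |w − 5| < 5/2 and |w − 5| < (25/2)ϵ, so |1/w − (1/5)| < ϵ.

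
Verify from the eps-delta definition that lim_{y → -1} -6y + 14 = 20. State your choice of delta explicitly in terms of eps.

delta = eps/6

Suppose eps > 0. We need delta > 0 so that 0 < |y + 1| < delta implies |(-6y + 14) − 20| < eps.
Since (-6y + 14) − 20 = -6(y + 1), we have |(-6y + 14) − 20| = 6|y + 1|.
Thus it suffices that |y + 1| < eps/6.
Take delta = eps/6. If 0 < |y + 1| < delta then |(-6y + 14) − 20| = 6|y + 1| < 6·(eps/6) = eps.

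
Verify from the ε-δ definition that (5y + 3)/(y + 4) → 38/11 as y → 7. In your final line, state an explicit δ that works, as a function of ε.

Fix ε > 0. We want δ > 0 with 0 < |y − 7| < δ ⇒ |(5y + 3)/(y + 4) − (38/11)| < ε.
Combining over a common denominator, (5y + 3)/(y + 4) − (38/11) = [(5y + 3)·11 − 38·(y + 4)] / [11·(y + 4)] = 17(y − 7) / (11(y + 4)).
So |(5y + 3)/(y + 4) − (38/11)| = 17|y − 7| / (11·|y + 4|).
Restrict δ ≤ 11/2. Then |y − 7| < 11/2 gives |y + 4| = |(y − 7) + 11| ≥ 11 − 11/2 = 11/2.
Hence |(5y + 3)/(y + 4) − (38/11)| < 17|y − 7|/(11·(11/2)) = (34/121)|y − 7|, which is < ε once |y − 7| < (121/34)ε.
Take δ = min(11/2, (121/34)ε). Then 0 < |y − 7| < δ forces both bounds, so |(5y + 3)/(y + 4) − (38/11)| < ε.

δ = min(11/2, (121/34)ε)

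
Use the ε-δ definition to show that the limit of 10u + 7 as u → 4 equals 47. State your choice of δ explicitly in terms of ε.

Fix ε > 0. We need δ > 0 so that 0 < |u − 4| < δ implies |(10u + 7) − 47| < ε.
Since (10u + 7) − 47 = 10(u − 4), we have |(10u + 7) − 47| = 10|u − 4|.
Thus it suffices that |u − 4| < ε/10.
Take δ = ε/10. If 0 < |u − 4| < δ then |(10u + 7) − 47| = 10|u − 4| < 10·(ε/10) = ε.

δ = ε/10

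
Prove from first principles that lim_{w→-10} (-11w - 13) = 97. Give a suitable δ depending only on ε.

δ = ε/11

Fix ε > 0. We need δ > 0 so that 0 < |w + 10| < δ implies |(-11w - 13) − 97| < ε.
|(-11w - 13) − 97| = |-11w - 110| = 11|w + 10|.
Thus it suffices that |w + 10| < ε/11.
Choosing δ = ε/11 gives |(-11w - 13) − 97| = 11|w + 10| < ε whenever |w + 10| < δ.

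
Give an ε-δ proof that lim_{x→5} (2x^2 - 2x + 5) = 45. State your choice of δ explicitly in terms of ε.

Let ε > 0. We want δ > 0 such that 0 < |x − 5| < δ implies |(2x^2 - 2x + 5) − 45| < ε.
(2x^2 - 2x + 5) − 45 = 2x^2 - 2x - 40 = (x − 5)(2x + 8).
So |(2x^2 - 2x + 5) − 45| = |x − 5|·|2x + 8|.
Require δ ≤ 2. Then |x − 5| < 2 gives |x| < 7, and by the triangle inequality |2x + 8| ≤ 2·7 + 8 = 22.
Hence |(2x^2 - 2x + 5) − 45| ≤ 22|x − 5| < ε provided |x − 5| < ε/22.
Take δ = min(2, ε/22). Then 0 < |x − 5| < δ gives both |x − 5| < 2 and |x − 5| < ε/22, so |(2x^2 - 2x + 5) − 45| < ε.

δ = min(2, ε/22)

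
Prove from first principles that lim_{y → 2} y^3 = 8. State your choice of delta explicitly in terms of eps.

Suppose eps > 0. We seek delta > 0 with 0 < |y − 2| < delta ⇒ |y^3 − 8| < eps.
Factor: y^3 − 8 = (y − 2)(y^2 + 2y + 4), so |y^3 − 8| = |y − 2|·|y^2 + 2y + 4|.
Restrict delta ≤ 2. Then |y − 2| < 2 gives |y| < 4, so by the triangle inequality |y^2 + 2y + 4| ≤ 4^2 + 2·4 + 4 = 28.
Hence |y^3 − 8| ≤ 28|y − 2|, which is < eps once |y − 2| < eps/28.
Take delta = min(2, eps/28). If 0 < |y − 2| < delta then both bounds hold and |y^3 − 8| ≤ 28|y − 2| < 28·(eps/28) = eps.

delta = min(2, eps/28)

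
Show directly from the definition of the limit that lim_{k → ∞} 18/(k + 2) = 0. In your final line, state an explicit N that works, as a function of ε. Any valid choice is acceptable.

N = 18/ε

Let ε > 0. For k ≥ 1, |18/(k + 2) − 0| = 18/(k + 2) ≤ 18/k.
We need 18/k < ε, i.e. k > 18/ε.
Take N = 18/ε. If k > N then |18/(k + 2)| ≤ 18/k < ε.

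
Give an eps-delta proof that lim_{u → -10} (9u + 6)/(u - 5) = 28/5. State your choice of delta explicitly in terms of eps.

delta = min(15/2, (75/34)eps)

Fix eps > 0. We want delta > 0 with 0 < |u + 10| < delta ⇒ |(9u + 6)/(u - 5) − (28/5)| < eps.
Combining over a common denominator, (9u + 6)/(u - 5) − (28/5) = [(9u + 6)·(-15) − (-84)·(u - 5)] / [(-15)·(u - 5)] = -51(u + 10) / ((-15)(u - 5)).
So |(9u + 6)/(u - 5) − (28/5)| = 51|u + 10| / (15·|u − 5|).
Restrict delta ≤ 15/2. Then |u + 10| < 15/2 gives |u − 5| = |(u + 10) + (-15)| ≥ 15 − 15/2 = 15/2.
Hence |(9u + 6)/(u - 5) − (28/5)| < 51|u + 10|/(15·(15/2)) = (34/75)|u + 10|, which is < eps once |u + 10| < (75/34)eps.
Take delta = min(15/2, (75/34)eps). Then 0 < |u + 10| < delta forces both bounds, so |(9u + 6)/(u - 5) − (28/5)| < eps.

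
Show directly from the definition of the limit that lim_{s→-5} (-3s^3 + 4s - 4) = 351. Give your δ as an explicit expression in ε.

δ = min(1, ε/269)

Let ε > 0 be given. We want δ > 0 such that 0 < |s + 5| < δ implies |(-3s^3 + 4s - 4) − 351| < ε.
(-3s^3 + 4s - 4) − 351 = -3s^3 + 4s - 355 = (s + 5)(-3s^2 + 15s - 71).
So |(-3s^3 + 4s - 4) − 351| = |s + 5|·|-3s^2 + 15s - 71|.
Require δ ≤ 1. Then |s + 5| < 1 gives |s| < 6, and by the triangle inequality |-3s^2 + 15s - 71| ≤ 3·6^2 + 15·6 + 71 = 269.
Hence |(-3s^3 + 4s - 4) − 351| ≤ 269|s + 5| < ε provided |s + 5| < ε/269.
Choosing δ = min(1, ε/269) ensures both conditions, hence |(-3s^3 + 4s - 4) − 351| < ε.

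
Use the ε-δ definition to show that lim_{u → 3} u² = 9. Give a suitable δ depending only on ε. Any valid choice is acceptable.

δ = min(1, ε/7)

Let ε > 0 be given. We seek δ > 0 with 0 < |u − 3| < δ ⇒ |u² − 9| < ε.
Factor: u² − 9 = (u − 3)(u + 3), so |u² − 9| = |u − 3|·|u + 3|.
Restrict δ ≤ 1. Then |u − 3| < 1 gives |u| < 4, so by the triangle inequality |u + 3| ≤ 4 + 3 = 7.
Hence |u² − 9| ≤ 7|u − 3|, which is < ε once |u − 3| < ε/7.
Take δ = min(1, ε/7). If 0 < |u − 3| < δ then both bounds hold and |u² − 9| ≤ 7|u − 3| < 7·(ε/7) = ε.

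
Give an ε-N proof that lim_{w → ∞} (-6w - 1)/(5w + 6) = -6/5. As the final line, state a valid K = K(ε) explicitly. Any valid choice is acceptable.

K = (31/25)/ε

Let ε > 0 be given. We seek K > 0 such that w > K implies |(-6w - 1)/(5w + 6) + 6/5| < ε.
(-6w - 1)/(5w + 6) + 6/5 = (5(-6w - 1) − (-6)(5w + 6)) / (5(5w + 6)) = 31/(5(5w + 6)).
For w > 0 we have 5w + 6 > 5w, so |(-6w - 1)/(5w + 6) + 6/5| = 31/(5(5w + 6)) < 31/(5·5w) = (31/25)/w.
Thus |(-6w - 1)/(5w + 6) + 6/5| < ε whenever w > (31/25)/ε.
Take K = (31/25)/ε. If w > K then |(-6w - 1)/(5w + 6) + 6/5| < (31/25)/w < ε.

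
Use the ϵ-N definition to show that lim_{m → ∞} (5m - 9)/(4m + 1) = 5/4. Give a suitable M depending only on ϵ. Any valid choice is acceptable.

Suppose ϵ > 0. For m ≥ 1, |(5m - 9)/(4m + 1) − (5/4)| = |-41|/(4(4m + 1)) = 41/(4(4m + 1)).
Since 4m + 1 ≥ 4m for m ≥ 1, this is ≤ 41/(4·4m) = (41/16)/m.
So |(5m - 9)/(4m + 1) − (5/4)| < ϵ whenever m > (41/16)/ϵ.
Take M = (41/16)/ϵ. If m > M then |(5m - 9)/(4m + 1) − (5/4)| ≤ (41/16)/m < ϵ.

M = (41/16)/ϵ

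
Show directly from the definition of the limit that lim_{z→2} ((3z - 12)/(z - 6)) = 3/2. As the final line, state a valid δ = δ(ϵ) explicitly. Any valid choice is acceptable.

δ = min(2, (4/3)ϵ)

Let ϵ > 0 be given. We want δ > 0 with 0 < |z − 2| < δ ⇒ |(3z - 12)/(z - 6) − (3/2)| < ϵ.
Combining over a common denominator, (3z - 12)/(z - 6) − (3/2) = [(3z - 12)·(-4) − (-6)·(z - 6)] / [(-4)·(z - 6)] = -6(z − 2) / ((-4)(z - 6)).
So |(3z - 12)/(z - 6) − (3/2)| = 6|z − 2| / (4·|z − 6|).
Require δ ≤ 2, so |z − 6| ≥ |-4| − |z − 2| > 4 − 2 = 2.
Hence |(3z - 12)/(z - 6) − (3/2)| < 6|z − 2|/(4·2) = (3/4)|z − 2|, which is < ϵ once |z − 2| < (4/3)ϵ.
Take δ = min(2, (4/3)ϵ). Then 0 < |z − 2| < δ forces both bounds, so |(3z - 12)/(z - 6) − (3/2)| < ϵ.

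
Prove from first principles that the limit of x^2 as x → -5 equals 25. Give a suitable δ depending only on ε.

δ = min(1, ε/11)

Suppose ε > 0. We seek δ > 0 with 0 < |x + 5| < δ ⇒ |x^2 − 25| < ε.
Factor: x^2 − 25 = (x + 5)(x - 5), so |x^2 − 25| = |x + 5|·|x - 5|.
Restrict δ ≤ 1. Then |x + 5| < 1 gives |x| < 6, so by the triangle inequality |x - 5| ≤ 6 + 5 = 11.
Hence |x^2 − 25| ≤ 11|x + 5|, which is < ε once |x + 5| < ε/11.
Take δ = min(1, ε/11). If 0 < |x + 5| < δ then both bounds hold and |x^2 − 25| ≤ 11|x + 5| < 11·(ε/11) = ε.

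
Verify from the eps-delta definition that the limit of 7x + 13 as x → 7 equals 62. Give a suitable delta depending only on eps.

Fix eps > 0. We need delta > 0 so that 0 < |x − 7| < delta implies |(7x + 13) − 62| < eps.
Since (7x + 13) − 62 = 7(x − 7), we have |(7x + 13) − 62| = 7|x − 7|.
So 7|x − 7| < eps exactly when |x − 7| < eps/7.
Choosing delta = eps/7 gives |(7x + 13) − 62| = 7|x − 7| < eps whenever |x − 7| < delta.

delta = eps/7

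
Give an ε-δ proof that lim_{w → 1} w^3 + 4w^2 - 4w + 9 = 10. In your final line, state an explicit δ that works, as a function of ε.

δ = min(2, ε/25)

Suppose ε > 0. We want δ > 0 such that 0 < |w − 1| < δ implies |(w^3 + 4w^2 - 4w + 9) − 10| < ε.
(w^3 + 4w^2 - 4w + 9) − 10 = w^3 + 4w^2 - 4w - 1 = (w − 1)(w^2 + 5w + 1).
So |(w^3 + 4w^2 - 4w + 9) − 10| = |w − 1|·|w^2 + 5w + 1|.
Assume first that |w − 1| < 2, so |w| < 3. Then |w^2 + 5w + 1| ≤ 3^2 + 5·3 + 1 = 25.
Hence |(w^3 + 4w^2 - 4w + 9) − 10| ≤ 25|w − 1| < ε provided |w − 1| < ε/25.
Choosing δ = min(2, ε/25) ensures both conditions, hence |(w^3 + 4w^2 - 4w + 9) − 10| < ε.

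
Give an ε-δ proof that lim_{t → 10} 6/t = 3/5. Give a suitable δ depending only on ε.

δ = min(5, (25/3)ε)

Let ε > 0 be given. We seek δ > 0 such that 0 < |t − 10| < δ implies |6/t − (3/5)| < ε.
|6/t − (3/5)| = 6·|10 − t|/(10·|t|) = 6|t − 10|/(10|t|).
Restrict δ ≤ 5. Then |t − 10| < 5 gives |t| > 5, so 10|t| > 50.
Then |6/t − (3/5)| < 6|t − 10|/50, which is < ε when |t − 10| < (25/3)ε.
Take δ = min(5, (25/3)ε). Then 0 < |t − 10| < δ gives both |t − 10| < 5 and |t − 10| < (25/3)ε, so |6/t − (3/5)| < ε.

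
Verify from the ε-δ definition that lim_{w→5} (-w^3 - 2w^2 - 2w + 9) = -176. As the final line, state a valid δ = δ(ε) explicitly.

δ = min(1, ε/115)

Suppose ε > 0. We want δ > 0 such that 0 < |w − 5| < δ implies |(-w^3 - 2w^2 - 2w + 9) + 176| < ε.
(-w^3 - 2w^2 - 2w + 9) + 176 = -w^3 - 2w^2 - 2w + 185 = (w − 5)(-w^2 - 7w - 37).
So |(-w^3 - 2w^2 - 2w + 9) + 176| = |w − 5|·|-w^2 - 7w - 37|.
Require δ ≤ 1. Then |w − 5| < 1 gives |w| < 6, and by the triangle inequality |-w^2 - 7w - 37| ≤ 6^2 + 7·6 + 37 = 115.
Hence |(-w^3 - 2w^2 - 2w + 9) + 176| ≤ 115|w − 5| < ε provided |w − 5| < ε/115.
Choosing δ = min(1, ε/115) ensures both conditions, hence |(-w^3 - 2w^2 - 2w + 9) + 176| < ε.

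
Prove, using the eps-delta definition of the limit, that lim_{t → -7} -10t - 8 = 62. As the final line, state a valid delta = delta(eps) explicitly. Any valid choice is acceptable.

delta = eps/10

Fix eps > 0. We need delta > 0 so that 0 < |t + 7| < delta implies |(-10t - 8) − 62| < eps.
Since (-10t - 8) − 62 = -10(t + 7), we have |(-10t - 8) − 62| = 10|t + 7|.
Thus it suffices that |t + 7| < eps/10.
Choosing delta = eps/10 gives |(-10t - 8) − 62| = 10|t + 7| < eps whenever |t + 7| < delta.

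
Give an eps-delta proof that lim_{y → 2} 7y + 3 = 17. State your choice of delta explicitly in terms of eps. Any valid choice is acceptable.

delta = eps/7

Fix eps > 0. We need delta > 0 so that 0 < |y − 2| < delta implies |(7y + 3) − 17| < eps.
|(7y + 3) − 17| = |7y - 14| = 7|y − 2|.
Thus it suffices that |y − 2| < eps/7.
Choosing delta = eps/7 gives |(7y + 3) − 17| = 7|y − 2| < eps whenever |y − 2| < delta.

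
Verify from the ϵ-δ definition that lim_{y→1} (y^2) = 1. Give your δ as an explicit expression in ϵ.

Fix ϵ > 0. We seek δ > 0 with 0 < |y − 1| < δ ⇒ |y^2 − 1| < ϵ.
Factor: y^2 − 1 = (y − 1)(y + 1), so |y^2 − 1| = |y − 1|·|y + 1|.
Impose δ ≤ 1 so that |y| < 2; then |y + 1| ≤ 3.
Hence |y^2 − 1| ≤ 3|y − 1|, which is < ϵ once |y − 1| < ϵ/3.
Take δ = min(1, ϵ/3). If 0 < |y − 1| < δ then both bounds hold and |y^2 − 1| ≤ 3|y − 1| < 3·(ϵ/3) = ϵ.

δ = min(1, ϵ/3)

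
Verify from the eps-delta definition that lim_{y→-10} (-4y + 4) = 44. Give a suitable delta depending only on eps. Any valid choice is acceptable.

delta = eps/4

Suppose eps > 0. We need delta > 0 so that 0 < |y + 10| < delta implies |(-4y + 4) − 44| < eps.
Since (-4y + 4) − 44 = -4(y + 10), we have |(-4y + 4) − 44| = 4|y + 10|.
So 4|y + 10| < eps exactly when |y + 10| < eps/4.
Choosing delta = eps/4 gives |(-4y + 4) − 44| = 4|y + 10| < eps whenever |y + 10| < delta.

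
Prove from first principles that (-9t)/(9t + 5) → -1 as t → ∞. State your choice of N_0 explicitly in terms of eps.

N_0 = (5/9)/eps

Suppose eps > 0. We seek N_0 > 0 such that t > N_0 implies |(-9t)/(9t + 5) + 1| < eps.
(-9t)/(9t + 5) + 1 = (9(-9t) − (-9)(9t + 5)) / (9(9t + 5)) = 45/(9(9t + 5)).
For t > 0 we have 9t + 5 > 9t, so |(-9t)/(9t + 5) + 1| = 45/(9(9t + 5)) < 45/(9·9t) = (5/9)/t.
Thus |(-9t)/(9t + 5) + 1| < eps whenever t > (5/9)/eps.
Take N_0 = (5/9)/eps. If t > N_0 then |(-9t)/(9t + 5) + 1| < (5/9)/t < eps.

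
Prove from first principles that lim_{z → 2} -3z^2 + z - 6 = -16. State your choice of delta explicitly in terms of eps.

delta = min(2, eps/17)

Let eps > 0 be given. We want delta > 0 such that 0 < |z − 2| < delta implies |(-3z^2 + z - 6) + 16| < eps.
(-3z^2 + z - 6) + 16 = -3z^2 + z + 10 = (z − 2)(-3z - 5).
So |(-3z^2 + z - 6) + 16| = |z − 2|·|-3z - 5|.
Assume first that |z − 2| < 2, so |z| < 4. Then |-3z - 5| ≤ 3·4 + 5 = 17.
Hence |(-3z^2 + z - 6) + 16| ≤ 17|z − 2| < eps provided |z − 2| < eps/17.
Take delta = min(2, eps/17). Then 0 < |z − 2| < delta gives both |z − 2| < 2 and |z − 2| < eps/17, so |(-3z^2 + z - 6) + 16| < eps.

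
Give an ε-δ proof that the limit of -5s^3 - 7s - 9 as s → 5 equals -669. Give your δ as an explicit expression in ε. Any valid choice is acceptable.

Fix ε > 0. We want δ > 0 such that 0 < |s − 5| < δ implies |(-5s^3 - 7s - 9) + 669| < ε.
(-5s^3 - 7s - 9) + 669 = -5s^3 - 7s + 660 = (s − 5)(-5s^2 - 25s - 132).
So |(-5s^3 - 7s - 9) + 669| = |s − 5|·|-5s^2 - 25s - 132|.
Require δ ≤ 1. Then |s − 5| < 1 gives |s| < 6, and by the triangle inequality |-5s^2 - 25s - 132| ≤ 5·6^2 + 25·6 + 132 = 462.
Hence |(-5s^3 - 7s - 9) + 669| ≤ 462|s − 5| < ε provided |s − 5| < ε/462.
Take δ = min(1, ε/462). Then 0 < |s − 5| < δ gives both |s − 5| < 1 and |s − 5| < ε/462, so |(-5s^3 - 7s - 9) + 669| < ε.

δ = min(1, ε/462)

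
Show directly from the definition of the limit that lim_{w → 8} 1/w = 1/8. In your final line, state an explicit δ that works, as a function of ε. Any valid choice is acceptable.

δ = min(4, 32ε)

Suppose ε > 0. We seek δ > 0 such that 0 < |w − 8| < δ implies |1/w − (1/8)| < ε.
|1/w − (1/8)| = |8 − w|/(8·|w|) = |w − 8|/(8|w|).
Require δ ≤ 4 so that |w| > 8 − 4 = 4, hence 8|w| > 32.
Then |1/w − (1/8)| < |w − 8|/32, which is < ε when |w − 8| < 32ε.
Take δ = min(4, 32ε). Then 0 < |w − 8| < δ gives both |w − 8| < 4 and |w − 8| < 32ε, so |1/w − (1/8)| < ε.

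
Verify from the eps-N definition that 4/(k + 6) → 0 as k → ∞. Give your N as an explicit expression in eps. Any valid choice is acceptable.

Suppose eps > 0. For k ≥ 1, |4/(k + 6) − 0| = 4/(k + 6) ≤ 4/k.
We need 4/k < eps, i.e. k > 4/eps.
Take N = 4/eps. If k > N then |4/(k + 6)| ≤ 4/k < eps.

N = 4/eps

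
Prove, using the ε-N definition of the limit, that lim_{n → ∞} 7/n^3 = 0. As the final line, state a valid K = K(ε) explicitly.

K = (7/ε)^{1/3}

Fix ε > 0. For n ≥ 1, |7/n^3 − 0| = 7/n^3.
7/n^3 < ε ⇔ n^3 > 7/ε ⇔ n > (7/ε)^{1/3}.
Take K = (7/ε)^{1/3}. Then n > K implies 7/n^3 < ε.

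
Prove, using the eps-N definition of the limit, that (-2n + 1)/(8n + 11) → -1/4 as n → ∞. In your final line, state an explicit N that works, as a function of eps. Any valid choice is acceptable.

Let eps > 0 be given. For n ≥ 1, |(-2n + 1)/(8n + 11) + 1/4| = |30|/(8(8n + 11)) = 30/(8(8n + 11)).
Since 8n + 11 ≥ 8n for n ≥ 1, this is ≤ 30/(8·8n) = (15/32)/n.
So |(-2n + 1)/(8n + 11) + 1/4| < eps whenever n > (15/32)/eps.
Take N = (15/32)/eps. If n > N then |(-2n + 1)/(8n + 11) + 1/4| ≤ (15/32)/n < eps.

N = (15/32)/eps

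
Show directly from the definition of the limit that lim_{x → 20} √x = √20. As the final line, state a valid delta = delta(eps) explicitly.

delta = min(20, √20·eps)

Let eps > 0. We want delta > 0 such that 0 < |x − 20| < delta implies |√x − √20| < eps.
Multiplying by the conjugate, |√x − √20| = |x − 20|/(√x + √20).
Restrict delta ≤ 20 so that |x − 20| < 20 forces x > 0, and then √x + √20 > √20.
Hence |√x − √20| < |x − 20|/√20, which is < eps once |x − 20| < √20·eps.
Take delta = min(20, √20·eps). If 0 < |x − 20| < delta then x > 0 and |√x − √20| < |x − 20|/√20 < eps.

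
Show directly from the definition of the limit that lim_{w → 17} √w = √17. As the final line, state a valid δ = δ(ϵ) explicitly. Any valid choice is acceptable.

Suppose ϵ > 0. We want δ > 0 such that 0 < |w − 17| < δ implies |√w − √17| < ϵ.
Multiplying by the conjugate, |√w − √17| = |w − 17|/(√w + √17).
Restrict δ ≤ 17 so that |w − 17| < 17 forces w > 0, and then √w + √17 > √17.
Hence |√w − √17| < |w − 17|/√17, which is < ϵ once |w − 17| < √17·ϵ.
Take δ = min(17, √17·ϵ). If 0 < |w − 17| < δ then w > 0 and |√w − √17| < |w − 17|/√17 < ϵ.

δ = min(17, √17·ϵ)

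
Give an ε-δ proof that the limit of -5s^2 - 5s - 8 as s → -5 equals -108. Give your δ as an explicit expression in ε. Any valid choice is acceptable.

δ = min(1, ε/50)

Suppose ε > 0. We want δ > 0 such that 0 < |s + 5| < δ implies |(-5s^2 - 5s - 8) + 108| < ε.
(-5s^2 - 5s - 8) + 108 = -5s^2 - 5s + 100 = (s + 5)(-5s + 20).
So |(-5s^2 - 5s - 8) + 108| = |s + 5|·|-5s + 20|.
Assume first that |s + 5| < 1, so |s| < 6. Then |-5s + 20| ≤ 5·6 + 20 = 50.
Hence |(-5s^2 - 5s - 8) + 108| ≤ 50|s + 5| < ε provided |s + 5| < ε/50.
Take δ = min(1, ε/50). Then 0 < |s + 5| < δ gives both |s + 5| < 1 and |s + 5| < ε/50, so |(-5s^2 - 5s - 8) + 108| < ε.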